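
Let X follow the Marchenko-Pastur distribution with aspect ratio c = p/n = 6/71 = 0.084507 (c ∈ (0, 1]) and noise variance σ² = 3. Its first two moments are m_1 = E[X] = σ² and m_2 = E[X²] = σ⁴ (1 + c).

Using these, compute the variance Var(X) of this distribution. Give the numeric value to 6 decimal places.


m_1 = E[X] = σ² = 3, so m_1² = 9.
m_2 = E[X²] = σ⁴ (1 + c) = 9 · (1 + 0.084507) = 9 · 1.084507 = 9.760563.
(Note m_2 − m_1² simplifies to c · σ⁴ = 0.084507 · 9.)

Var(X) = m_2 − m_1² = 9.760563 − 9 = 0.760563.


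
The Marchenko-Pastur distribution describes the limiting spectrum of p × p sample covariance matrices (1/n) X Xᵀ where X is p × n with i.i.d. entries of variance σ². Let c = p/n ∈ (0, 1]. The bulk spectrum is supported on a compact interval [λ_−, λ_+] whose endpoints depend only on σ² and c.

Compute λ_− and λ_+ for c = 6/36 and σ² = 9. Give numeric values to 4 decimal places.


c = 6/36 = 0.166667; √c = 0.408248.
λ_− = σ² (1 − √c)² = 9 · (1 − 0.408248)² = 9 · (0.591752)² = 3.151531.
λ_+ = σ² (1 + √c)² = 9 · (1 + 0.408248)² = 9 · (1.408248)² = 17.848469.

Rounded to 4 decimal places: λ_− ≈ 3.1515, λ_+ ≈ 17.8485.


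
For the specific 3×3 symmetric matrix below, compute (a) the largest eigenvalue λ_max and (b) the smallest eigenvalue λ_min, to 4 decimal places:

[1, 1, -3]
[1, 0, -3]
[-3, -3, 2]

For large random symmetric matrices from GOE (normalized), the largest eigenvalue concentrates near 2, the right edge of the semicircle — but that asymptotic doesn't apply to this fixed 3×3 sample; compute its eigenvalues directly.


Since M is real symmetric, all three eigenvalues are real; they are the roots of det(λI − M) = λ³ − (tr M) λ² + s λ − det M, where s is the sum of the principal 2×2 minors.
tr M = 1 + 0 + 2 = 3.
s = (1·0 − 1²) + (1·2 − (-3)²) + (0·2 − (-3)²) = -1 + (-7) + (-9) = -17.
det M (expand along row 1) = 1·(-9) − 1·(-7) + (-3)·(-3) = 7.
Characteristic polynomial: λ³ − 3λ² − 17λ − 7 = 0.
Substitute λ = y + (tr M)/3 = y + 1.000000 to remove the quadratic term: y³ + p·y + q = 0 with p = s − (tr M)²/3 = -20.000000 and q = −2(tr M)³/27 + (tr M)·s/3 − det M = -26.000000.
Three real roots ⇒ use the trigonometric (Viète) form: r = 2√(−p/3) = 5.163978, φ = arccos(3q/(p·r)) = arccos(0.755232) = 0.714789 rad.
y_k = r·cos(φ/3 − 2πk/3) for k = 0, 1, 2 gives y = 5.018092, -1.453555, -3.564537.
λ_k = y_k + 1.000000 gives λ = 6.0181, -0.4536, -2.5645 (check: the sum is 3.0000 = tr M).

Hence λ_max = 6.0181 and λ_min = -2.5645.


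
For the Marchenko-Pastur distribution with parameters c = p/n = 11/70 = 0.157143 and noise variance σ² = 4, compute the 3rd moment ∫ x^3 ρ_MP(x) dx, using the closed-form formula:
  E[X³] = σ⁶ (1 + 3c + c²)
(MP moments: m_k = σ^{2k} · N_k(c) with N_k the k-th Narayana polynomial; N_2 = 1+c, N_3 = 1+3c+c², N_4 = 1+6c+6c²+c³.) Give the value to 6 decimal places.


E[X³] = σ⁶ (1 + 3c + c²) (third MP moment). With σ² = 4 (so σ⁶ = 64) and c = 11/70 = 0.157143: E[X³] = 64 · (1 + 3·0.157143 + (0.157143)²) = 64 · 1.496122.

So E[X^3] = 95.751837.


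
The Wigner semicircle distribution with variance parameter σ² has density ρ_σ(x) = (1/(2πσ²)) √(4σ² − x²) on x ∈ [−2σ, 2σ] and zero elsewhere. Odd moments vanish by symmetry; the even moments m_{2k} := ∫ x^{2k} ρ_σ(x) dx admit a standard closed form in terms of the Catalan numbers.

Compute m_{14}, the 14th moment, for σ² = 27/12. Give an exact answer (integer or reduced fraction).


By the scaled semicircle moment identity, m_{2k} = σ^{2k} · C_k with k = 7.
C_7 = (1/(k+1)) · C(2k, k) = (1/8) · C(14, 7) = (1/8) · 3432 = 429.
σ^{2k} = (σ²)^k = (27/12)^7 = 4782969/16384.

Therefore m_{14} = σ^{14} · C_7 = (4782969/16384) · 429 = 2051893701/16384.


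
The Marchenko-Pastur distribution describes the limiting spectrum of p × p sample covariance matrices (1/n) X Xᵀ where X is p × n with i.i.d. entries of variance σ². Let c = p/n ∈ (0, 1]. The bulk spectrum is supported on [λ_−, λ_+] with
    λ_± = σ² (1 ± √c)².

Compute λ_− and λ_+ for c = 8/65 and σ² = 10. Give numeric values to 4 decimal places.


c = 8/65 = 0.123077; √c = 0.350823.
λ_− = σ² (1 − √c)² = 10 · (1 − 0.350823)² = 10 · (0.649177)² = 4.214305.
λ_+ = σ² (1 + √c)² = 10 · (1 + 0.350823)² = 10 · (1.350823)² = 18.247233.

Rounded to 4 decimal places: λ_− ≈ 4.2143, λ_+ ≈ 18.2472.


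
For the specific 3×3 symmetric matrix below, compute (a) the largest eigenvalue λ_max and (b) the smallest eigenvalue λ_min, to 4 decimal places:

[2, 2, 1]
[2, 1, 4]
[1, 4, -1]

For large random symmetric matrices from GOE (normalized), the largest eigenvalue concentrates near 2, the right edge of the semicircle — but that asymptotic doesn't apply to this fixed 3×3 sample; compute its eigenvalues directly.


Since M is real symmetric, all three eigenvalues are real; they are the roots of det(λI − M) = λ³ − (tr M) λ² + s λ − det M, where s is the sum of the principal 2×2 minors.
tr M = 2 + 1 + (-1) = 2.
s = (2·1 − 2²) + (2·(-1) − 1²) + (1·(-1) − 4²) = -2 + (-3) + (-17) = -22.
det M (expand along row 1) = 2·(-17) − 2·(-6) + 1·7 = -15.
Characteristic polynomial: λ³ − 2λ² − 22λ + 15 = 0.
Substitute λ = y + (tr M)/3 = y + 0.666667 to remove the quadratic term: y³ + p·y + q = 0 with p = s − (tr M)²/3 = -23.333333 and q = −2(tr M)³/27 + (tr M)·s/3 − det M = -0.259259.
Three real roots ⇒ use the trigonometric (Viète) form: r = 2√(−p/3) = 5.577734, φ = arccos(3q/(p·r)) = arccos(0.005976) = 1.564820 rad.
y_k = r·cos(φ/3 − 2πk/3) for k = 0, 1, 2 gives y = 4.836005, -0.011111, -4.824894.
λ_k = y_k + 0.666667 gives λ = 5.5027, 0.6556, -4.1582 (check: the sum is 2.0000 = tr M).

Hence λ_max = 5.5027 and λ_min = -4.1582.


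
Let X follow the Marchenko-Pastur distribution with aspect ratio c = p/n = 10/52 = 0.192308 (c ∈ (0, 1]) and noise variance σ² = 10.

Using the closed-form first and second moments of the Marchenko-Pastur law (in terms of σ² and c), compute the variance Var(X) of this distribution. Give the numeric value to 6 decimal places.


Recall the MP moments m_1 = E[X] = σ² and m_2 = E[X²] = σ⁴ (1 + c).
m_1 = E[X] = σ² = 10, so m_1² = 100.
m_2 = E[X²] = σ⁴ (1 + c) = 100 · (1 + 0.192308) = 100 · 1.192308 = 119.230769.
(Note m_2 − m_1² simplifies to c · σ⁴ = 0.192308 · 100.)

Var(X) = m_2 − m_1² = 119.230769 − 100 = 19.230769.


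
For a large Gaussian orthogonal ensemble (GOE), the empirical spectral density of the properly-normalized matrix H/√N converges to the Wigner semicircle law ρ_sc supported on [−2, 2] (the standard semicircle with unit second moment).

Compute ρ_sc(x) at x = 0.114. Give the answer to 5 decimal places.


ρ_sc(x) = (1/(2π)) √(4 − x²). With x = 0.114:
  4 − x² = 4 − (0.114)² = 4 − 0.012996 = 3.987004.
  √(4 − x²) = 1.996748.
  1/(2π) = 0.159155.
  ρ_sc(0.114) = 0.159155 · 1.996748 = 0.317792.

Rounded to 5 decimal places: ρ_sc(0.114) ≈ 0.31779.


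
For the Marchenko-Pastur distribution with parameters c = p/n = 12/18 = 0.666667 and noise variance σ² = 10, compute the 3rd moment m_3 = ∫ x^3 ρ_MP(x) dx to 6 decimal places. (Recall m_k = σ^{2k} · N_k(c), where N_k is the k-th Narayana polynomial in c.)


E[X³] = σ⁶ (1 + 3c + c²) (third MP moment). With σ² = 10 (so σ⁶ = 1000) and c = 12/18 = 0.666667: E[X³] = 1000 · (1 + 3·0.666667 + (0.666667)²) = 1000 · 3.444444.

So E[X^3] = 3444.444444.


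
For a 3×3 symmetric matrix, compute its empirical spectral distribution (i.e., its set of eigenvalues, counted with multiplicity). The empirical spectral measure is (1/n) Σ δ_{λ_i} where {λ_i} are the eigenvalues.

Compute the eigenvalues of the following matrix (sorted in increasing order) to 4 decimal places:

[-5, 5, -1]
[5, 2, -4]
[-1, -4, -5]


Since M is real symmetric, all three eigenvalues are real; they are the roots of det(λI − M) = λ³ − (tr M) λ² + s λ − det M, where s is the sum of the principal 2×2 minors.
tr M = -5 + 2 + (-5) = -8.
s = ((-5)·2 − 5²) + ((-5)·(-5) − (-1)²) + (2·(-5) − (-4)²) = -35 + 24 + (-26) = -37.
det M (expand along row 1) = (-5)·(-26) − 5·(-29) + (-1)·(-18) = 293.
Characteristic polynomial: λ³ + 8λ² − 37λ − 293 = 0.
Substitute λ = y + (tr M)/3 = y − 2.666667 to remove the quadratic term: y³ + p·y + q = 0 with p = s − (tr M)²/3 = -58.333333 and q = −2(tr M)³/27 + (tr M)·s/3 − det M = -156.407407.
Three real roots ⇒ use the trigonometric (Viète) form: r = 2√(−p/3) = 8.819171, φ = arccos(3q/(p·r)) = arccos(0.912082) = 0.422462 rad.
y_k = r·cos(φ/3 − 2πk/3) for k = 0, 1, 2 gives y = 8.731871, -3.293951, -5.437920.
λ_k = y_k − 2.666667 gives λ = 6.0652, -5.9606, -8.1046 (check: the sum is -8.0000 = tr M).

Eigenvalues sorted in increasing order: [-8.1046, -5.9606, 6.0652].


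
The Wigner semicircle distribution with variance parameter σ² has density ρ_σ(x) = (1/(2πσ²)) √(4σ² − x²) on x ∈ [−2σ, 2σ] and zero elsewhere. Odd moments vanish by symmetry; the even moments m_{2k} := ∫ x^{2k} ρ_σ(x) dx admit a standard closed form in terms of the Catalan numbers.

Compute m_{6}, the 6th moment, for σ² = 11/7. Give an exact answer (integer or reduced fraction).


By the scaled semicircle moment identity, m_{2k} = σ^{2k} · C_k with k = 3.
C_3 = (1/(k+1)) · C(2k, k) = (1/4) · C(6, 3) = (1/4) · 20 = 5.
σ^{2k} = (σ²)^k = (11/7)^3 = 1331/343.

Therefore m_{6} = σ^{6} · C_3 = (1331/343) · 5 = 6655/343.


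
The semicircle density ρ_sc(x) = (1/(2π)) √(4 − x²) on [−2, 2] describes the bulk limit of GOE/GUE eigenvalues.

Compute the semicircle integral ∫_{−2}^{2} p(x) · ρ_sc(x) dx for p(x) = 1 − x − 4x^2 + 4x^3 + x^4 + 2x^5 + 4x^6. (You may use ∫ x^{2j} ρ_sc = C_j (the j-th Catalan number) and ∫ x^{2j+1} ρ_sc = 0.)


Write p(x) = Σ a_i x^i, split into monomials and integrate each against ρ_sc separately.
Using ∫ x^{2j} ρ_sc = C_j = (1/(j+1)) C(2j, j) (Catalan numbers) and ∫ x^{2j+1} ρ_sc = 0 (odd monomials vanish by symmetry):
  i = 0 (even): a_0 · C_{0} = 1 · 1 = 1
  i = 1 (odd): ∫ x^1 ρ_sc = 0 (vanishes)
  i = 2 (even): a_2 · C_{1} = -4 · 1 = -4
  i = 3 (odd): ∫ x^3 ρ_sc = 0 (vanishes)
  i = 4 (even): a_4 · C_{2} = 1 · 2 = 2
  i = 5 (odd): ∫ x^5 ρ_sc = 0 (vanishes)
  i = 6 (even): a_6 · C_{3} = 4 · 5 = 20

Summing the contributions: ∫_{−2}^{2} p(x) ρ_sc(x) dx = 1 + (-4) + 2 + 20 = 19.


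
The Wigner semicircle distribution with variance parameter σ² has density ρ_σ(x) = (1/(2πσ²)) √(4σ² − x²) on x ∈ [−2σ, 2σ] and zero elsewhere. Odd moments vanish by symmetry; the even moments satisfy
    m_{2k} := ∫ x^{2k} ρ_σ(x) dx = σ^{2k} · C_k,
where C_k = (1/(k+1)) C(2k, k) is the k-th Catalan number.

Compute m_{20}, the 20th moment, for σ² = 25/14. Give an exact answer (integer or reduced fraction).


By the scaled semicircle moment identity, m_{2k} = σ^{2k} · C_k with k = 10.
C_10 = (1/(k+1)) · C(2k, k) = (1/11) · C(20, 10) = (1/11) · 184756 = 16796.
σ^{2k} = (σ²)^k = (25/14)^10 = 95367431640625/289254654976.

Therefore m_{20} = σ^{20} · C_10 = (95367431640625/289254654976) · 16796 = 400447845458984375/72313663744.


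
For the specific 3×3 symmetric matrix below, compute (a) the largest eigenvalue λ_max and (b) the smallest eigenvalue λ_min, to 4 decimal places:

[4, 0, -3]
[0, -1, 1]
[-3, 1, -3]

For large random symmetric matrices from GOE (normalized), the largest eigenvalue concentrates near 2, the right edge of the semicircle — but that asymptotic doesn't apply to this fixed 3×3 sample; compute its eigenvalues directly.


Since M is real symmetric, all three eigenvalues are real; they are the roots of det(λI − M) = λ³ − (tr M) λ² + s λ − det M, where s is the sum of the principal 2×2 minors.
tr M = 4 + (-1) + (-3) = 0.
s = (4·(-1) − 0²) + (4·(-3) − (-3)²) + ((-1)·(-3) − 1²) = -4 + (-21) + 2 = -23.
det M (expand along row 1) = 4·2 − 0·3 + (-3)·(-3) = 17.
Characteristic polynomial: λ³ − 23λ − 17 = 0.
Substitute λ = y + (tr M)/3 = y + 0.000000 to remove the quadratic term: y³ + p·y + q = 0 with p = s − (tr M)²/3 = -23.000000 and q = −2(tr M)³/27 + (tr M)·s/3 − det M = -17.000000.
Three real roots ⇒ use the trigonometric (Viète) form: r = 2√(−p/3) = 5.537749, φ = arccos(3q/(p·r)) = arccos(0.400414) = 1.158828 rad.
y_k = r·cos(φ/3 − 2πk/3) for k = 0, 1, 2 gives y = 5.129719, -0.758071, -4.371648.
λ_k = y_k + 0.000000 gives λ = 5.1297, -0.7581, -4.3716 (check: the sum is 0.0000 = tr M).

Hence λ_max = 5.1297 and λ_min = -4.3716.


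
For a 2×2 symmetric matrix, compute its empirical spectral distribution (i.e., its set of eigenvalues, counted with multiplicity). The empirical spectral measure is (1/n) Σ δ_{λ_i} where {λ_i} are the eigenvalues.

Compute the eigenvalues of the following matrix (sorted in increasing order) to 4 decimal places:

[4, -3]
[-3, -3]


Since M is real symmetric, both eigenvalues are real; they are the roots of det(λI − M) = λ² − (tr M) λ + det M.
tr M = 4 + (-3) = 1.
det M = 4·(-3) − (-3)² = -12 − 9 = -21.
Characteristic polynomial: λ² − λ − 21 = 0.
Discriminant Δ = (tr M)² − 4·det M = 1 − (-84) = 85; √Δ = 9.219544.
λ = (tr M ± √Δ)/2 = (1 ± 9.219544)/2, giving (tr M − √Δ)/2 = -4.1098 and (tr M + √Δ)/2 = 5.1098.

Eigenvalues sorted in increasing order: [-4.1098, 5.1098].


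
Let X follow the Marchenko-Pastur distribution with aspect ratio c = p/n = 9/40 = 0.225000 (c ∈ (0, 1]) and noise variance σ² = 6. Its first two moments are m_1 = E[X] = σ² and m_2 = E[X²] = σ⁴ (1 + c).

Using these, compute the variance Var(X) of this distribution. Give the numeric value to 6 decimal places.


m_1 = E[X] = σ² = 6, so m_1² = 36.
m_2 = E[X²] = σ⁴ (1 + c) = 36 · (1 + 0.225000) = 36 · 1.225000 = 44.100000.
(Note m_2 − m_1² simplifies to c · σ⁴ = 0.225000 · 36.)

Var(X) = m_2 − m_1² = 44.100000 − 36 = 8.100000.


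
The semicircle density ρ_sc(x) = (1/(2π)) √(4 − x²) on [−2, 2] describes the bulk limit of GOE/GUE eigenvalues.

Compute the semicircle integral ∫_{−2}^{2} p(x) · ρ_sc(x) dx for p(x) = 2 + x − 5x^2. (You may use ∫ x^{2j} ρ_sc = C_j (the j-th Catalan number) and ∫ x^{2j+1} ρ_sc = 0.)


Write p(x) = Σ a_i x^i, split into monomials and integrate each against ρ_sc separately.
Using ∫ x^{2j} ρ_sc = C_j = (1/(j+1)) C(2j, j) (Catalan numbers) and ∫ x^{2j+1} ρ_sc = 0 (odd monomials vanish by symmetry):
  i = 0 (even): a_0 · C_{0} = 2 · 1 = 2
  i = 1 (odd): ∫ x^1 ρ_sc = 0 (vanishes)
  i = 2 (even): a_2 · C_{1} = -5 · 1 = -5

Summing the contributions: ∫_{−2}^{2} p(x) ρ_sc(x) dx = 2 + (-5) = -3.


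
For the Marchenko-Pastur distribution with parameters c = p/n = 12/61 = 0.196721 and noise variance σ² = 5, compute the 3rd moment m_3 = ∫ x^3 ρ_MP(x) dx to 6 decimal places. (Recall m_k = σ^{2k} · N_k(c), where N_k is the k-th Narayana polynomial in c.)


E[X³] = σ⁶ (1 + 3c + c²) (third MP moment). With σ² = 5 (so σ⁶ = 125) and c = 12/61 = 0.196721: E[X³] = 125 · (1 + 3·0.196721 + (0.196721)²) = 125 · 1.628863.

So E[X^3] = 203.607901.


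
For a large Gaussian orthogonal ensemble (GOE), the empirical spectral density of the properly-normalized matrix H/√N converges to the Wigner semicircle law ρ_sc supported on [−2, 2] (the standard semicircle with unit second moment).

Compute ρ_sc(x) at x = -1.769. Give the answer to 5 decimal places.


ρ_sc(x) = (1/(2π)) √(4 − x²). With x = -1.769:
  4 − x² = 4 − (-1.769)² = 4 − 3.129361 = 0.870639.
  √(4 − x²) = 0.933080.
  1/(2π) = 0.159155.
  ρ_sc(-1.769) = 0.159155 · 0.933080 = 0.148504.

Rounded to 5 decimal places: ρ_sc(-1.769) ≈ 0.14850.


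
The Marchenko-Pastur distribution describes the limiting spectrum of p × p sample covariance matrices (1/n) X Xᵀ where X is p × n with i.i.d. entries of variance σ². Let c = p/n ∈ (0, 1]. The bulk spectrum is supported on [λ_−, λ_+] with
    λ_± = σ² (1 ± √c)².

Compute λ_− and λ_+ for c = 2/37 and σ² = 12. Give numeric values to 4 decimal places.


c = 2/37 = 0.054054; √c = 0.232495.
λ_− = σ² (1 − √c)² = 12 · (1 − 0.232495)² = 12 · (0.767505)² = 7.068762.
λ_+ = σ² (1 + √c)² = 12 · (1 + 0.232495)² = 12 · (1.232495)² = 18.228535.

Rounded to 4 decimal places: λ_− ≈ 7.0688, λ_+ ≈ 18.2285.


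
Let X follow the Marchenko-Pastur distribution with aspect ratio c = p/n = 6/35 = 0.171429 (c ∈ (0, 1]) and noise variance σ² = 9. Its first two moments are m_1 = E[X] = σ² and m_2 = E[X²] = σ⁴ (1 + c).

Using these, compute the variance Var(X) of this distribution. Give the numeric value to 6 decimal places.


m_1 = E[X] = σ² = 9, so m_1² = 81.
m_2 = E[X²] = σ⁴ (1 + c) = 81 · (1 + 0.171429) = 81 · 1.171429 = 94.885714.
(Note m_2 − m_1² simplifies to c · σ⁴ = 0.171429 · 81.)

Var(X) = m_2 − m_1² = 94.885714 − 81 = 13.885714.


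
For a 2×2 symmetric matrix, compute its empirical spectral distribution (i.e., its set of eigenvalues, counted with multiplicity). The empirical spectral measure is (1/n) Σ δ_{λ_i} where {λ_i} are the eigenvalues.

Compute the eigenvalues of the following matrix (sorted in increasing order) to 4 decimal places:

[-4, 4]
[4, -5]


Since M is real symmetric, both eigenvalues are real; they are the roots of det(λI − M) = λ² − (tr M) λ + det M.
tr M = -4 + (-5) = -9.
det M = (-4)·(-5) − 4² = 20 − 16 = 4.
Characteristic polynomial: λ² + 9λ + 4 = 0.
Discriminant Δ = (tr M)² − 4·det M = 81 − 16 = 65; √Δ = 8.062258.
λ = (tr M ± √Δ)/2 = (-9 ± 8.062258)/2, giving (tr M − √Δ)/2 = -8.5311 and (tr M + √Δ)/2 = -0.4689.

Eigenvalues sorted in increasing order: [-8.5311, -0.4689].


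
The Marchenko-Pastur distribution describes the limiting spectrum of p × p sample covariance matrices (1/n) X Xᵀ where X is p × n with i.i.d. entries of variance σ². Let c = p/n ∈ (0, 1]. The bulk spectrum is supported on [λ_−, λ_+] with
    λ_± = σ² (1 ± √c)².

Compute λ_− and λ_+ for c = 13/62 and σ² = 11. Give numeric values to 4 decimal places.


c = 13/62 = 0.209677; √c = 0.457905.
λ_− = σ² (1 − √c)² = 11 · (1 − 0.457905)² = 11 · (0.542095)² = 3.232531.
λ_+ = σ² (1 + √c)² = 11 · (1 + 0.457905)² = 11 · (1.457905)² = 23.380372.

Rounded to 4 decimal places: λ_− ≈ 3.2325, λ_+ ≈ 23.3804.


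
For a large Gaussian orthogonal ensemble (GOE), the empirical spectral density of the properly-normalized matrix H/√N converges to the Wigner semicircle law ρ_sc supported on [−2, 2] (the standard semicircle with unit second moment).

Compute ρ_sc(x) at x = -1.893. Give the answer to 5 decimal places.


ρ_sc(x) = (1/(2π)) √(4 − x²). With x = -1.893:
  4 − x² = 4 − (-1.893)² = 4 − 3.583449 = 0.416551.
  √(4 − x²) = 0.645408.
  1/(2π) = 0.159155.
  ρ_sc(-1.893) = 0.159155 · 0.645408 = 0.102720.

Rounded to 5 decimal places: ρ_sc(-1.893) ≈ 0.10272.


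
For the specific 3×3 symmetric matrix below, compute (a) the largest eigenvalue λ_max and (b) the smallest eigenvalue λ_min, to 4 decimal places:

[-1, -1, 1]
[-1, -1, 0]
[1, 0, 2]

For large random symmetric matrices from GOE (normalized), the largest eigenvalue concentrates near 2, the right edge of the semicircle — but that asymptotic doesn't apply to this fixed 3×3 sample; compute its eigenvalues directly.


Since M is real symmetric, all three eigenvalues are real; they are the roots of det(λI − M) = λ³ − (tr M) λ² + s λ − det M, where s is the sum of the principal 2×2 minors.
tr M = -1 + (-1) + 2 = 0.
s = ((-1)·(-1) − (-1)²) + ((-1)·2 − 1²) + ((-1)·2 − 0²) = 0 + (-3) + (-2) = -5.
det M (expand along row 1) = (-1)·(-2) − (-1)·(-2) + 1·1 = 1.
Characteristic polynomial: λ³ − 5λ − 1 = 0.
Substitute λ = y + (tr M)/3 = y + 0.000000 to remove the quadratic term: y³ + p·y + q = 0 with p = s − (tr M)²/3 = -5.000000 and q = −2(tr M)³/27 + (tr M)·s/3 − det M = -1.000000.
Three real roots ⇒ use the trigonometric (Viète) form: r = 2√(−p/3) = 2.581989, φ = arccos(3q/(p·r)) = arccos(0.232379) = 1.336273 rad.
y_k = r·cos(φ/3 − 2πk/3) for k = 0, 1, 2 gives y = 2.330059, -0.201640, -2.128419.
λ_k = y_k + 0.000000 gives λ = 2.3301, -0.2016, -2.1284 (check: the sum is 0.0000 = tr M).

Hence λ_max = 2.3301 and λ_min = -2.1284.


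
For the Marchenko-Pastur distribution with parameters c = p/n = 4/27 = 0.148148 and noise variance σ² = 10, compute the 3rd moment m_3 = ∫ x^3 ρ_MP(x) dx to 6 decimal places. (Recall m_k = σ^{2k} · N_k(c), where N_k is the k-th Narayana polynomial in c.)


E[X³] = σ⁶ (1 + 3c + c²) (third MP moment). With σ² = 10 (so σ⁶ = 1000) and c = 4/27 = 0.148148: E[X³] = 1000 · (1 + 3·0.148148 + (0.148148)²) = 1000 · 1.466392.

So E[X^3] = 1466.392318.


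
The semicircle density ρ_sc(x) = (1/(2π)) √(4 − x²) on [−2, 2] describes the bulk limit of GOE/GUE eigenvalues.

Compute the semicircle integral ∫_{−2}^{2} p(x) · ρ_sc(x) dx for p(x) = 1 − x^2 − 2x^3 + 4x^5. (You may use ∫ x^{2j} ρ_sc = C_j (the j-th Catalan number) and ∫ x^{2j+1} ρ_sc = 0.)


Write p(x) = Σ a_i x^i, split into monomials and integrate each against ρ_sc separately.
Using ∫ x^{2j} ρ_sc = C_j = (1/(j+1)) C(2j, j) (Catalan numbers) and ∫ x^{2j+1} ρ_sc = 0 (odd monomials vanish by symmetry):
  i = 0 (even): a_0 · C_{0} = 1 · 1 = 1
  i = 2 (even): a_2 · C_{1} = -1 · 1 = -1
  i = 3 (odd): ∫ x^3 ρ_sc = 0 (vanishes)
  i = 5 (odd): ∫ x^5 ρ_sc = 0 (vanishes)

Summing the contributions: ∫_{−2}^{2} p(x) ρ_sc(x) dx = 1 + (-1) = 0.


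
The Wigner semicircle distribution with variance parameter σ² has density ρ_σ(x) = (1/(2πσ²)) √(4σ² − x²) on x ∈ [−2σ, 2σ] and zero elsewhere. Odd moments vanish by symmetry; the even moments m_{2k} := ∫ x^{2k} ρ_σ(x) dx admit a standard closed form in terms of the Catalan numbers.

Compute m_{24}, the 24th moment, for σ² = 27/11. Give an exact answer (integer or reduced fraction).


By the scaled semicircle moment identity, m_{2k} = σ^{2k} · C_k with k = 12.
C_12 = (1/(k+1)) · C(2k, k) = (1/13) · C(24, 12) = (1/13) · 2704156 = 208012.
σ^{2k} = (σ²)^k = (27/11)^12 = 150094635296999121/3138428376721.

Therefore m_{24} = σ^{24} · C_12 = (150094635296999121/3138428376721) · 208012 = 31221485277399381157452/3138428376721.


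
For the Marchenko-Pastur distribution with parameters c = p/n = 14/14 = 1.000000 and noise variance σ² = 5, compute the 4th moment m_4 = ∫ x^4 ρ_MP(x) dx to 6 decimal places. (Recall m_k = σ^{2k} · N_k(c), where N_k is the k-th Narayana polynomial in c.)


E[X⁴] = σ⁸ (1 + 6c + 6c² + c³) (fourth MP moment). With σ² = 5 (so σ⁸ = 625) and c = 14/14 = 1.000000: E[X⁴] = 625 · (1 + 6·1.000000 + 6·(1.000000)² + (1.000000)³) = 625 · 14.000000.

So E[X^4] = 8750.000000.


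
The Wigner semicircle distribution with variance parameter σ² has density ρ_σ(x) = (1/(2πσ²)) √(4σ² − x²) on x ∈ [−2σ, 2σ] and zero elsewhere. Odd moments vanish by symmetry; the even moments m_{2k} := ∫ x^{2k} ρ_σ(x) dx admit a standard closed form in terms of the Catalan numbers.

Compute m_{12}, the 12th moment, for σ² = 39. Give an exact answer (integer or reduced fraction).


By the scaled semicircle moment identity, m_{2k} = σ^{2k} · C_k with k = 6.
C_6 = (1/(k+1)) · C(2k, k) = (1/7) · C(12, 6) = (1/7) · 924 = 132.
σ^{2k} = (σ²)^k = (39)^6 = 3518743761.

Therefore m_{12} = σ^{12} · C_6 = 3518743761 · 132 = 464474176452.


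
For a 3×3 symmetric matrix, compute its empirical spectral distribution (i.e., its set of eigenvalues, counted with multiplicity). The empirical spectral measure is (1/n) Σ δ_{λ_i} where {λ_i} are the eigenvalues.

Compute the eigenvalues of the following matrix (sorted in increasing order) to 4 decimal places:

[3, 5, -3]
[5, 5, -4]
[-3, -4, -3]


Since M is real symmetric, all three eigenvalues are real; they are the roots of det(λI − M) = λ³ − (tr M) λ² + s λ − det M, where s is the sum of the principal 2×2 minors.
tr M = 3 + 5 + (-3) = 5.
s = (3·5 − 5²) + (3·(-3) − (-3)²) + (5·(-3) − (-4)²) = -10 + (-18) + (-31) = -59.
det M (expand along row 1) = 3·(-31) − 5·(-27) + (-3)·(-5) = 57.
Characteristic polynomial: λ³ − 5λ² − 59λ − 57 = 0.
Substitute λ = y + (tr M)/3 = y + 1.666667 to remove the quadratic term: y³ + p·y + q = 0 with p = s − (tr M)²/3 = -67.333333 and q = −2(tr M)³/27 + (tr M)·s/3 − det M = -164.592593.
Three real roots ⇒ use the trigonometric (Viète) form: r = 2√(−p/3) = 9.475114, φ = arccos(3q/(p·r)) = arccos(0.773957) = 0.685730 rad.
y_k = r·cos(φ/3 − 2πk/3) for k = 0, 1, 2 gives y = 9.228665, -2.754995, -6.473670.
λ_k = y_k + 1.666667 gives λ = 10.8953, -1.0883, -4.8070 (check: the sum is 5.0000 = tr M).

Eigenvalues sorted in increasing order: [-4.8070, -1.0883, 10.8953].


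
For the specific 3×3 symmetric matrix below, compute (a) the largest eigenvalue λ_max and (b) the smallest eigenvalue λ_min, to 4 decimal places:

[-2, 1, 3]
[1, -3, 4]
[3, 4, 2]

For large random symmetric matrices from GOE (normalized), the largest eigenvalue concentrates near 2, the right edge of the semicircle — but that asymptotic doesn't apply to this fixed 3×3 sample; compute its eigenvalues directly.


Since M is real symmetric, all three eigenvalues are real; they are the roots of det(λI − M) = λ³ − (tr M) λ² + s λ − det M, where s is the sum of the principal 2×2 minors.
tr M = -2 + (-3) + 2 = -3.
s = ((-2)·(-3) − 1²) + ((-2)·2 − 3²) + ((-3)·2 − 4²) = 5 + (-13) + (-22) = -30.
det M (expand along row 1) = (-2)·(-22) − 1·(-10) + 3·13 = 93.
Characteristic polynomial: λ³ + 3λ² − 30λ − 93 = 0.
Substitute λ = y + (tr M)/3 = y − 1.000000 to remove the quadratic term: y³ + p·y + q = 0 with p = s − (tr M)²/3 = -33.000000 and q = −2(tr M)³/27 + (tr M)·s/3 − det M = -61.000000.
Three real roots ⇒ use the trigonometric (Viète) form: r = 2√(−p/3) = 6.633250, φ = arccos(3q/(p·r)) = arccos(0.836009) = 0.580828 rad.
y_k = r·cos(φ/3 − 2πk/3) for k = 0, 1, 2 gives y = 6.509315, -2.149393, -4.359923.
λ_k = y_k − 1.000000 gives λ = 5.5093, -3.1494, -5.3599 (check: the sum is -3.0000 = tr M).

Hence λ_max = 5.5093 and λ_min = -5.3599.


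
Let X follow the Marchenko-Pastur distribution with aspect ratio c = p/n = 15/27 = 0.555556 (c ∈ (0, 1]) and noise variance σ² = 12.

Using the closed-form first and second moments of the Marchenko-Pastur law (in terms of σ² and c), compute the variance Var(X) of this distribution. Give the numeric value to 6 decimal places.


Recall the MP moments m_1 = E[X] = σ² and m_2 = E[X²] = σ⁴ (1 + c).
m_1 = E[X] = σ² = 12, so m_1² = 144.
m_2 = E[X²] = σ⁴ (1 + c) = 144 · (1 + 0.555556) = 144 · 1.555556 = 224.000000.
(Note m_2 − m_1² simplifies to c · σ⁴ = 0.555556 · 144.)

Var(X) = m_2 − m_1² = 224.000000 − 144 = 80.000000.


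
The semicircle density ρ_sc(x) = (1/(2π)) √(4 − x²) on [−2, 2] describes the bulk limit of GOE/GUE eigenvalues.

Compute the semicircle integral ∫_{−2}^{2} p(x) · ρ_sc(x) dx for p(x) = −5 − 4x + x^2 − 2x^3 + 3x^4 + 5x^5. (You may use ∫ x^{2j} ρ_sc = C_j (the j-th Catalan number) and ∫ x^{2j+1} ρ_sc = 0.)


Write p(x) = Σ a_i x^i, split into monomials and integrate each against ρ_sc separately.
Using ∫ x^{2j} ρ_sc = C_j = (1/(j+1)) C(2j, j) (Catalan numbers) and ∫ x^{2j+1} ρ_sc = 0 (odd monomials vanish by symmetry):
  i = 0 (even): a_0 · C_{0} = -5 · 1 = -5
  i = 1 (odd): ∫ x^1 ρ_sc = 0 (vanishes)
  i = 2 (even): a_2 · C_{1} = 1 · 1 = 1
  i = 3 (odd): ∫ x^3 ρ_sc = 0 (vanishes)
  i = 4 (even): a_4 · C_{2} = 3 · 2 = 6
  i = 5 (odd): ∫ x^5 ρ_sc = 0 (vanishes)

Summing the contributions: ∫_{−2}^{2} p(x) ρ_sc(x) dx = (-5) + 1 + 6 = 2.


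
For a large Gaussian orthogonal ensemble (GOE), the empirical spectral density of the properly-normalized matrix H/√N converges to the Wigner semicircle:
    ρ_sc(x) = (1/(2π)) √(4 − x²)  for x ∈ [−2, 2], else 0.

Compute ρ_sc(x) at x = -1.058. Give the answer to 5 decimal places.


ρ_sc(x) = (1/(2π)) √(4 − x²). With x = -1.058:
  4 − x² = 4 − (-1.058)² = 4 − 1.119364 = 2.880636.
  √(4 − x²) = 1.697244.
  1/(2π) = 0.159155.
  ρ_sc(-1.058) = 0.159155 · 1.697244 = 0.270125.

Rounded to 5 decimal places: ρ_sc(-1.058) ≈ 0.27012.


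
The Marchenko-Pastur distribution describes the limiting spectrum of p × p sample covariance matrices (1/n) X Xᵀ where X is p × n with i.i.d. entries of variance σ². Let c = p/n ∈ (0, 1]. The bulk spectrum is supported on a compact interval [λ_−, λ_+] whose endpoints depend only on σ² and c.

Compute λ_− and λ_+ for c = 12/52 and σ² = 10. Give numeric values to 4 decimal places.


c = 12/52 = 0.230769; √c = 0.480384.
λ_− = σ² (1 − √c)² = 10 · (1 − 0.480384)² = 10 · (0.519616)² = 2.700003.
λ_+ = σ² (1 + √c)² = 10 · (1 + 0.480384)² = 10 · (1.480384)² = 21.915382.

Rounded to 4 decimal places: λ_− ≈ 2.7000, λ_+ ≈ 21.9154.


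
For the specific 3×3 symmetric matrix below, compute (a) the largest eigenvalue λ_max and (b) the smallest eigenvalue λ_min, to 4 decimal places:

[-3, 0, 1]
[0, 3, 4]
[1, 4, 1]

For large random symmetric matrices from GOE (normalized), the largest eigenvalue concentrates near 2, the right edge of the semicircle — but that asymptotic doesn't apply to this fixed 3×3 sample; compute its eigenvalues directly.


Since M is real symmetric, all three eigenvalues are real; they are the roots of det(λI − M) = λ³ − (tr M) λ² + s λ − det M, where s is the sum of the principal 2×2 minors.
tr M = -3 + 3 + 1 = 1.
s = ((-3)·3 − 0²) + ((-3)·1 − 1²) + (3·1 − 4²) = -9 + (-4) + (-13) = -26.
det M (expand along row 1) = (-3)·(-13) − 0·(-4) + 1·(-3) = 36.
Characteristic polynomial: λ³ − λ² − 26λ − 36 = 0.
Substitute λ = y + (tr M)/3 = y + 0.333333 to remove the quadratic term: y³ + p·y + q = 0 with p = s − (tr M)²/3 = -26.333333 and q = −2(tr M)³/27 + (tr M)·s/3 − det M = -44.740741.
Three real roots ⇒ use the trigonometric (Viète) form: r = 2√(−p/3) = 5.925463, φ = arccos(3q/(p·r)) = arccos(0.860194) = 0.535147 rad.
y_k = r·cos(φ/3 − 2πk/3) for k = 0, 1, 2 gives y = 5.831438, -2.005179, -3.826259.
λ_k = y_k + 0.333333 gives λ = 6.1648, -1.6718, -3.4929 (check: the sum is 1.0000 = tr M).

Hence λ_max = 6.1648 and λ_min = -3.4929.


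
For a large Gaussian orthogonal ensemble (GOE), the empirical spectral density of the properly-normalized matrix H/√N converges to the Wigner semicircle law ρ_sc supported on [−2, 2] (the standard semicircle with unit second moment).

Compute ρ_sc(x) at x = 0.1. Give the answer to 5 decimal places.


ρ_sc(x) = (1/(2π)) √(4 − x²). With x = 0.1:
  4 − x² = 4 − (0.1)² = 4 − 0.010000 = 3.990000.
  √(4 − x²) = 1.997498.
  1/(2π) = 0.159155.
  ρ_sc(0.1) = 0.159155 · 1.997498 = 0.317912.

Rounded to 5 decimal places: ρ_sc(0.1) ≈ 0.31791.


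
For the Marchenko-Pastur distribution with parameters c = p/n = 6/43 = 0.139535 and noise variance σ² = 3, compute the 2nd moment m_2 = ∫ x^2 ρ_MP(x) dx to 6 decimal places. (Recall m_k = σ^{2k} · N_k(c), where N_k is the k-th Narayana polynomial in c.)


E[X²] = σ⁴ (1 + c) (second MP moment). With σ² = 3 (so σ⁴ = 9) and c = 6/43 = 0.139535: E[X²] = 9 · (1 + 0.139535) = 9 · 1.139535.

So E[X^2] = 10.255814.


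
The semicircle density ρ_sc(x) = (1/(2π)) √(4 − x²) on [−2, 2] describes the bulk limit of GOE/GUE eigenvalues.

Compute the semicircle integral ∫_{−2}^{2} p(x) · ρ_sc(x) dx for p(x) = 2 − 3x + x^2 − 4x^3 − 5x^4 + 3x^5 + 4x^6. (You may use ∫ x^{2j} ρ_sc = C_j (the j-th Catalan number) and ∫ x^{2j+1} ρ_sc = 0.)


Write p(x) = Σ a_i x^i, split into monomials and integrate each against ρ_sc separately.
Using ∫ x^{2j} ρ_sc = C_j = (1/(j+1)) C(2j, j) (Catalan numbers) and ∫ x^{2j+1} ρ_sc = 0 (odd monomials vanish by symmetry):
  i = 0 (even): a_0 · C_{0} = 2 · 1 = 2
  i = 1 (odd): ∫ x^1 ρ_sc = 0 (vanishes)
  i = 2 (even): a_2 · C_{1} = 1 · 1 = 1
  i = 3 (odd): ∫ x^3 ρ_sc = 0 (vanishes)
  i = 4 (even): a_4 · C_{2} = -5 · 2 = -10
  i = 5 (odd): ∫ x^5 ρ_sc = 0 (vanishes)
  i = 6 (even): a_6 · C_{3} = 4 · 5 = 20

Summing the contributions: ∫_{−2}^{2} p(x) ρ_sc(x) dx = 2 + 1 + (-10) + 20 = 13.


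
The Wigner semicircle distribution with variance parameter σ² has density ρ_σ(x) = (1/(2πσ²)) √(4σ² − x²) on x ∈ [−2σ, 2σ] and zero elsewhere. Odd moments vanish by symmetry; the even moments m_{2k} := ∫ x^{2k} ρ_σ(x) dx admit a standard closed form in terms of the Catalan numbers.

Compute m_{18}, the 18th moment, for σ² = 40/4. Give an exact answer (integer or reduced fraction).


By the scaled semicircle moment identity, m_{2k} = σ^{2k} · C_k with k = 9.
C_9 = (1/(k+1)) · C(2k, k) = (1/10) · C(18, 9) = (1/10) · 48620 = 4862.
σ^{2k} = (σ²)^k = (40/4)^9 = 1000000000.

Therefore m_{18} = σ^{18} · C_9 = 1000000000 · 4862 = 4862000000000.


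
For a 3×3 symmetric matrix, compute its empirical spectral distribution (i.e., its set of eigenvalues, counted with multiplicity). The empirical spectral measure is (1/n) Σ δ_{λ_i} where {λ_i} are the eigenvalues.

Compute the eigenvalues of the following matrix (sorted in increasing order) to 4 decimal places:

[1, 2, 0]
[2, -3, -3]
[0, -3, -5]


Since M is real symmetric, all three eigenvalues are real; they are the roots of det(λI − M) = λ³ − (tr M) λ² + s λ − det M, where s is the sum of the principal 2×2 minors.
tr M = 1 + (-3) + (-5) = -7.
s = (1·(-3) − 2²) + (1·(-5) − 0²) + ((-3)·(-5) − (-3)²) = -7 + (-5) + 6 = -6.
det M (expand along row 1) = 1·6 − 2·(-10) + 0·(-6) = 26.
Characteristic polynomial: λ³ + 7λ² − 6λ − 26 = 0.
Substitute λ = y + (tr M)/3 = y − 2.333333 to remove the quadratic term: y³ + p·y + q = 0 with p = s − (tr M)²/3 = -22.333333 and q = −2(tr M)³/27 + (tr M)·s/3 − det M = 13.407407.
Three real roots ⇒ use the trigonometric (Viète) form: r = 2√(−p/3) = 5.456902, φ = arccos(3q/(p·r)) = arccos(-0.330040) = 1.907142 rad.
y_k = r·cos(φ/3 − 2πk/3) for k = 0, 1, 2 gives y = 4.390885, 0.610521, -5.001406.
λ_k = y_k − 2.333333 gives λ = 2.0576, -1.7228, -7.3347 (check: the sum is -7.0000 = tr M).

Eigenvalues sorted in increasing order: [-7.3347, -1.7228, 2.0576].


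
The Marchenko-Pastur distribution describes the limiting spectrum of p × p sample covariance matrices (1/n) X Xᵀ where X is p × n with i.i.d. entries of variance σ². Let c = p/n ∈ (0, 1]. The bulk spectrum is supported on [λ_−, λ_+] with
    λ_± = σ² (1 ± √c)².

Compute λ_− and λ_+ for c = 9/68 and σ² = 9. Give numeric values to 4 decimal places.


c = 9/68 = 0.132353; √c = 0.363803.
λ_− = σ² (1 − √c)² = 9 · (1 − 0.363803)² = 9 · (0.636197)² = 3.642715.
λ_+ = σ² (1 + √c)² = 9 · (1 + 0.363803)² = 9 · (1.363803)² = 16.739638.

Rounded to 4 decimal places: λ_− ≈ 3.6427, λ_+ ≈ 16.7396.


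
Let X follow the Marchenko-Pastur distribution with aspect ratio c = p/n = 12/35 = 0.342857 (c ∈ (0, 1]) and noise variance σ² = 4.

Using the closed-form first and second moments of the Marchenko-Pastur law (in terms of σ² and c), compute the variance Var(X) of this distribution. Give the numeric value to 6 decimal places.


Recall the MP moments m_1 = E[X] = σ² and m_2 = E[X²] = σ⁴ (1 + c).
m_1 = E[X] = σ² = 4, so m_1² = 16.
m_2 = E[X²] = σ⁴ (1 + c) = 16 · (1 + 0.342857) = 16 · 1.342857 = 21.485714.
(Note m_2 − m_1² simplifies to c · σ⁴ = 0.342857 · 16.)

Var(X) = m_2 − m_1² = 21.485714 − 16 = 5.485714.


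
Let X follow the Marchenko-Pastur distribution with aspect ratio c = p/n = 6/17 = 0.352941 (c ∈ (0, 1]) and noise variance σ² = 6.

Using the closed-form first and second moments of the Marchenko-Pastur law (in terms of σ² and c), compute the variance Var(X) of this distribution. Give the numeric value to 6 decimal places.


Recall the MP moments m_1 = E[X] = σ² and m_2 = E[X²] = σ⁴ (1 + c).
m_1 = E[X] = σ² = 6, so m_1² = 36.
m_2 = E[X²] = σ⁴ (1 + c) = 36 · (1 + 0.352941) = 36 · 1.352941 = 48.705882.
(Note m_2 − m_1² simplifies to c · σ⁴ = 0.352941 · 36.)

Var(X) = m_2 − m_1² = 48.705882 − 36 = 12.705882.


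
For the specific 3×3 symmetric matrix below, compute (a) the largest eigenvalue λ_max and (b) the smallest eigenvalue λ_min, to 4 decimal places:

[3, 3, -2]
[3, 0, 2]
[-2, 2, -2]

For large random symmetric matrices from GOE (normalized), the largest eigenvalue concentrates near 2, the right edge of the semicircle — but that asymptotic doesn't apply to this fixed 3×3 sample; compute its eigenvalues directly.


Since M is real symmetric, all three eigenvalues are real; they are the roots of det(λI − M) = λ³ − (tr M) λ² + s λ − det M, where s is the sum of the principal 2×2 minors.
tr M = 3 + 0 + (-2) = 1.
s = (3·0 − 3²) + (3·(-2) − (-2)²) + (0·(-2) − 2²) = -9 + (-10) + (-4) = -23.
det M (expand along row 1) = 3·(-4) − 3·(-2) + (-2)·6 = -18.
Characteristic polynomial: λ³ − λ² − 23λ + 18 = 0.
Substitute λ = y + (tr M)/3 = y + 0.333333 to remove the quadratic term: y³ + p·y + q = 0 with p = s − (tr M)²/3 = -23.333333 and q = −2(tr M)³/27 + (tr M)·s/3 − det M = 10.259259.
Three real roots ⇒ use the trigonometric (Viète) form: r = 2√(−p/3) = 5.577734, φ = arccos(3q/(p·r)) = arccos(-0.236485) = 1.809542 rad.
y_k = r·cos(φ/3 − 2πk/3) for k = 0, 1, 2 gives y = 4.593461, 0.443419, -5.036880.
λ_k = y_k + 0.333333 gives λ = 4.9268, 0.7768, -4.7035 (check: the sum is 1.0000 = tr M).

Hence λ_max = 4.9268 and λ_min = -4.7035.


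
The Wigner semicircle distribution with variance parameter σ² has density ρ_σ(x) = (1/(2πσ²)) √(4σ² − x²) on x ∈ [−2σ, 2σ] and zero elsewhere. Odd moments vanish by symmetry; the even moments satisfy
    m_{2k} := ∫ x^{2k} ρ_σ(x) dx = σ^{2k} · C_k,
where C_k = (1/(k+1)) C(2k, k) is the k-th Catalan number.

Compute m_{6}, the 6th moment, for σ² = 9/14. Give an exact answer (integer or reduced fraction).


By the scaled semicircle moment identity, m_{2k} = σ^{2k} · C_k with k = 3.
C_3 = (1/(k+1)) · C(2k, k) = (1/4) · C(6, 3) = (1/4) · 20 = 5.
σ^{2k} = (σ²)^k = (9/14)^3 = 729/2744.

Therefore m_{6} = σ^{6} · C_3 = (729/2744) · 5 = 3645/2744.


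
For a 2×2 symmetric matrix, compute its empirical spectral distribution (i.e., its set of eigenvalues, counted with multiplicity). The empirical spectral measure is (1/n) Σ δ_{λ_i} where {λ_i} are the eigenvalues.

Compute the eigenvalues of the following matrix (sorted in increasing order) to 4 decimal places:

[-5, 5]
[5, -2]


Since M is real symmetric, both eigenvalues are real; they are the roots of det(λI − M) = λ² − (tr M) λ + det M.
tr M = -5 + (-2) = -7.
det M = (-5)·(-2) − 5² = 10 − 25 = -15.
Characteristic polynomial: λ² + 7λ − 15 = 0.
Discriminant Δ = (tr M)² − 4·det M = 49 − (-60) = 109; √Δ = 10.440307.
λ = (tr M ± √Δ)/2 = (-7 ± 10.440307)/2, giving (tr M − √Δ)/2 = -8.7202 and (tr M + √Δ)/2 = 1.7202.

Eigenvalues sorted in increasing order: [-8.7202, 1.7202].


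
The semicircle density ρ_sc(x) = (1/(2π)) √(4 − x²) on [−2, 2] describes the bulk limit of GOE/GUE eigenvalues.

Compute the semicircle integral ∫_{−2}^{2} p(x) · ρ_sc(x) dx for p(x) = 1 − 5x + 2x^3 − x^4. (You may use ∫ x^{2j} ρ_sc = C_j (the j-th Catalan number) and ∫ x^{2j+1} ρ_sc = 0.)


Write p(x) = Σ a_i x^i, split into monomials and integrate each against ρ_sc separately.
Using ∫ x^{2j} ρ_sc = C_j = (1/(j+1)) C(2j, j) (Catalan numbers) and ∫ x^{2j+1} ρ_sc = 0 (odd monomials vanish by symmetry):
  i = 0 (even): a_0 · C_{0} = 1 · 1 = 1
  i = 1 (odd): ∫ x^1 ρ_sc = 0 (vanishes)
  i = 3 (odd): ∫ x^3 ρ_sc = 0 (vanishes)
  i = 4 (even): a_4 · C_{2} = -1 · 2 = -2

Summing the contributions: ∫_{−2}^{2} p(x) ρ_sc(x) dx = 1 + (-2) = -1.
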